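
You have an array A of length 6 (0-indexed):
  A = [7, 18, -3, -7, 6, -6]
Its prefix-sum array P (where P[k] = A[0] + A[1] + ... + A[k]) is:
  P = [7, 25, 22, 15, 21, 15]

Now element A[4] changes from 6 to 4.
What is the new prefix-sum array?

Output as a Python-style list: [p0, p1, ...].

Change: A[4] 6 -> 4, delta = -2
P[k] for k < 4: unchanged (A[4] not included)
P[k] for k >= 4: shift by delta = -2
  P[0] = 7 + 0 = 7
  P[1] = 25 + 0 = 25
  P[2] = 22 + 0 = 22
  P[3] = 15 + 0 = 15
  P[4] = 21 + -2 = 19
  P[5] = 15 + -2 = 13

Answer: [7, 25, 22, 15, 19, 13]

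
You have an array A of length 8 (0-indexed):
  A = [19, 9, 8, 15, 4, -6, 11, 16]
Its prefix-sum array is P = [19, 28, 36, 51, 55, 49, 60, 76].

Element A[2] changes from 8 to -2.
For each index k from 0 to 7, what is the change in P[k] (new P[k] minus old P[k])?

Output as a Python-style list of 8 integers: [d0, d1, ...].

Answer: [0, 0, -10, -10, -10, -10, -10, -10]

Derivation:
Element change: A[2] 8 -> -2, delta = -10
For k < 2: P[k] unchanged, delta_P[k] = 0
For k >= 2: P[k] shifts by exactly -10
Delta array: [0, 0, -10, -10, -10, -10, -10, -10]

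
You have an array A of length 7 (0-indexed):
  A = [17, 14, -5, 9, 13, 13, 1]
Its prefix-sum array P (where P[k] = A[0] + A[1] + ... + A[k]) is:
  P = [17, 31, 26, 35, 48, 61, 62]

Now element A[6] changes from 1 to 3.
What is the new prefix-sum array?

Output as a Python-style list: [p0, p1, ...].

Answer: [17, 31, 26, 35, 48, 61, 64]

Derivation:
Change: A[6] 1 -> 3, delta = 2
P[k] for k < 6: unchanged (A[6] not included)
P[k] for k >= 6: shift by delta = 2
  P[0] = 17 + 0 = 17
  P[1] = 31 + 0 = 31
  P[2] = 26 + 0 = 26
  P[3] = 35 + 0 = 35
  P[4] = 48 + 0 = 48
  P[5] = 61 + 0 = 61
  P[6] = 62 + 2 = 64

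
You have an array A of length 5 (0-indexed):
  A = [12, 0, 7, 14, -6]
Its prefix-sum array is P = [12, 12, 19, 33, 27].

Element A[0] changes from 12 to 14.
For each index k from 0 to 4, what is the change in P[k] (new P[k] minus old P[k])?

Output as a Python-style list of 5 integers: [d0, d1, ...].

Answer: [2, 2, 2, 2, 2]

Derivation:
Element change: A[0] 12 -> 14, delta = 2
For k < 0: P[k] unchanged, delta_P[k] = 0
For k >= 0: P[k] shifts by exactly 2
Delta array: [2, 2, 2, 2, 2]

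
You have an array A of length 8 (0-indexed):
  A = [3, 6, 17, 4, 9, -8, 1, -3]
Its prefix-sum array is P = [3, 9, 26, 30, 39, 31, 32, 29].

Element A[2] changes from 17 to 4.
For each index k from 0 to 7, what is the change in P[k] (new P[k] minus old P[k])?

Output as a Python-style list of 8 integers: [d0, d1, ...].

Element change: A[2] 17 -> 4, delta = -13
For k < 2: P[k] unchanged, delta_P[k] = 0
For k >= 2: P[k] shifts by exactly -13
Delta array: [0, 0, -13, -13, -13, -13, -13, -13]

Answer: [0, 0, -13, -13, -13, -13, -13, -13]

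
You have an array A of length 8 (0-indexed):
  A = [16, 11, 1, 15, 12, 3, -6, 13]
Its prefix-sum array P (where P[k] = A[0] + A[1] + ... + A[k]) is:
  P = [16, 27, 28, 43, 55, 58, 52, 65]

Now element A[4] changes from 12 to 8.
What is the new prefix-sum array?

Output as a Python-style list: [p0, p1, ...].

Answer: [16, 27, 28, 43, 51, 54, 48, 61]

Derivation:
Change: A[4] 12 -> 8, delta = -4
P[k] for k < 4: unchanged (A[4] not included)
P[k] for k >= 4: shift by delta = -4
  P[0] = 16 + 0 = 16
  P[1] = 27 + 0 = 27
  P[2] = 28 + 0 = 28
  P[3] = 43 + 0 = 43
  P[4] = 55 + -4 = 51
  P[5] = 58 + -4 = 54
  P[6] = 52 + -4 = 48
  P[7] = 65 + -4 = 61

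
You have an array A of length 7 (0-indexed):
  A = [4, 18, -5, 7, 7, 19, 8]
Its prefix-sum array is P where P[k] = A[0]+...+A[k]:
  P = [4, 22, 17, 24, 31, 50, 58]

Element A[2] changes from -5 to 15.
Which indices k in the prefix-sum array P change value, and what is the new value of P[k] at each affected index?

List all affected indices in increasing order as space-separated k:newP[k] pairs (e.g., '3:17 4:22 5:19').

Answer: 2:37 3:44 4:51 5:70 6:78

Derivation:
P[k] = A[0] + ... + A[k]
P[k] includes A[2] iff k >= 2
Affected indices: 2, 3, ..., 6; delta = 20
  P[2]: 17 + 20 = 37
  P[3]: 24 + 20 = 44
  P[4]: 31 + 20 = 51
  P[5]: 50 + 20 = 70
  P[6]: 58 + 20 = 78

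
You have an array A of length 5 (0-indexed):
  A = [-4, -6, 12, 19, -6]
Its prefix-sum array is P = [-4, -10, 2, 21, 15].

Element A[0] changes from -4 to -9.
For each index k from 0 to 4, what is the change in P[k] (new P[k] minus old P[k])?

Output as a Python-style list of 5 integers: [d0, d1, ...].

Answer: [-5, -5, -5, -5, -5]

Derivation:
Element change: A[0] -4 -> -9, delta = -5
For k < 0: P[k] unchanged, delta_P[k] = 0
For k >= 0: P[k] shifts by exactly -5
Delta array: [-5, -5, -5, -5, -5]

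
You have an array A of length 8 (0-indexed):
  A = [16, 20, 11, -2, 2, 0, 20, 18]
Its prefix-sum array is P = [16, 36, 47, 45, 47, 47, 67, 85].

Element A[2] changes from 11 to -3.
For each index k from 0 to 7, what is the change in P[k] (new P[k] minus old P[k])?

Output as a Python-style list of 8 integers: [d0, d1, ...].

Answer: [0, 0, -14, -14, -14, -14, -14, -14]

Derivation:
Element change: A[2] 11 -> -3, delta = -14
For k < 2: P[k] unchanged, delta_P[k] = 0
For k >= 2: P[k] shifts by exactly -14
Delta array: [0, 0, -14, -14, -14, -14, -14, -14]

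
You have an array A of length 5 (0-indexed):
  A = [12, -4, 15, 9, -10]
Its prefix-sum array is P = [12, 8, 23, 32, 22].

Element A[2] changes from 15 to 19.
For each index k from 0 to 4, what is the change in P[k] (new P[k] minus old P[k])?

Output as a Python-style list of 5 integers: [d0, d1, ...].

Element change: A[2] 15 -> 19, delta = 4
For k < 2: P[k] unchanged, delta_P[k] = 0
For k >= 2: P[k] shifts by exactly 4
Delta array: [0, 0, 4, 4, 4]

Answer: [0, 0, 4, 4, 4]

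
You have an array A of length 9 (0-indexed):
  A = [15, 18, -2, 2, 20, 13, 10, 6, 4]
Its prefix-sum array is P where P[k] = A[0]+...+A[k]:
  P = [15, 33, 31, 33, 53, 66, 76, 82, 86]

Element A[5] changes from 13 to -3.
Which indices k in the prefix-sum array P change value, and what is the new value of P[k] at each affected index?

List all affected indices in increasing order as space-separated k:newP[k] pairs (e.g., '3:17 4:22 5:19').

P[k] = A[0] + ... + A[k]
P[k] includes A[5] iff k >= 5
Affected indices: 5, 6, ..., 8; delta = -16
  P[5]: 66 + -16 = 50
  P[6]: 76 + -16 = 60
  P[7]: 82 + -16 = 66
  P[8]: 86 + -16 = 70

Answer: 5:50 6:60 7:66 8:70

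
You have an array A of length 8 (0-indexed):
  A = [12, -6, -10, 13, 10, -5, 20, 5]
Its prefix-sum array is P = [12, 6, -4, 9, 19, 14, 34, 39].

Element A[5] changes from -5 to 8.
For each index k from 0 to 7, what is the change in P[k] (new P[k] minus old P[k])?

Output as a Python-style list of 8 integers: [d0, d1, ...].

Answer: [0, 0, 0, 0, 0, 13, 13, 13]

Derivation:
Element change: A[5] -5 -> 8, delta = 13
For k < 5: P[k] unchanged, delta_P[k] = 0
For k >= 5: P[k] shifts by exactly 13
Delta array: [0, 0, 0, 0, 0, 13, 13, 13]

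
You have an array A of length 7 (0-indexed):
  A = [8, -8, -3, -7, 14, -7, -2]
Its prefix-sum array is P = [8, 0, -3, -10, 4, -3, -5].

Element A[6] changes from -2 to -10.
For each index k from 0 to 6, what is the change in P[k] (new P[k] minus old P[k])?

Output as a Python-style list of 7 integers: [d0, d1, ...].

Answer: [0, 0, 0, 0, 0, 0, -8]

Derivation:
Element change: A[6] -2 -> -10, delta = -8
For k < 6: P[k] unchanged, delta_P[k] = 0
For k >= 6: P[k] shifts by exactly -8
Delta array: [0, 0, 0, 0, 0, 0, -8]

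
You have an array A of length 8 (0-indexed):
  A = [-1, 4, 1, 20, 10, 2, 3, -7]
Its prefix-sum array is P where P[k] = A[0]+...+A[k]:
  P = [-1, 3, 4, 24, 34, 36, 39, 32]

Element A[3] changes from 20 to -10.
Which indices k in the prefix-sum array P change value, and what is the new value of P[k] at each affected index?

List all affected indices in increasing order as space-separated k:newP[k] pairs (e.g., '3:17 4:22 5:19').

P[k] = A[0] + ... + A[k]
P[k] includes A[3] iff k >= 3
Affected indices: 3, 4, ..., 7; delta = -30
  P[3]: 24 + -30 = -6
  P[4]: 34 + -30 = 4
  P[5]: 36 + -30 = 6
  P[6]: 39 + -30 = 9
  P[7]: 32 + -30 = 2

Answer: 3:-6 4:4 5:6 6:9 7:2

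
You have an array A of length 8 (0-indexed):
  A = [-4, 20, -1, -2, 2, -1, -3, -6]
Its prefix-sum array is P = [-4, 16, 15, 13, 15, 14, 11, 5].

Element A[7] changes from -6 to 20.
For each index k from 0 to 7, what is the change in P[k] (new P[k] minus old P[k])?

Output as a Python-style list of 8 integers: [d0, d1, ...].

Answer: [0, 0, 0, 0, 0, 0, 0, 26]

Derivation:
Element change: A[7] -6 -> 20, delta = 26
For k < 7: P[k] unchanged, delta_P[k] = 0
For k >= 7: P[k] shifts by exactly 26
Delta array: [0, 0, 0, 0, 0, 0, 0, 26]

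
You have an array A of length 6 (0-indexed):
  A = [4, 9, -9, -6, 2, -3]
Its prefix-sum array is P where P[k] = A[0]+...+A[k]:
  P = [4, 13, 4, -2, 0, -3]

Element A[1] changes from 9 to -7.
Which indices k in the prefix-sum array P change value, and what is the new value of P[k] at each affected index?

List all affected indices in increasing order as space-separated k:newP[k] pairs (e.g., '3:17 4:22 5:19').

P[k] = A[0] + ... + A[k]
P[k] includes A[1] iff k >= 1
Affected indices: 1, 2, ..., 5; delta = -16
  P[1]: 13 + -16 = -3
  P[2]: 4 + -16 = -12
  P[3]: -2 + -16 = -18
  P[4]: 0 + -16 = -16
  P[5]: -3 + -16 = -19

Answer: 1:-3 2:-12 3:-18 4:-16 5:-19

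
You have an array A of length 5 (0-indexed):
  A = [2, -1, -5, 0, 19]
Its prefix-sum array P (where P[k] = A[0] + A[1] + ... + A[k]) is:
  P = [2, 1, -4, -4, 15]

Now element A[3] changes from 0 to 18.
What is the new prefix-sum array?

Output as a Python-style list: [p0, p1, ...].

Answer: [2, 1, -4, 14, 33]

Derivation:
Change: A[3] 0 -> 18, delta = 18
P[k] for k < 3: unchanged (A[3] not included)
P[k] for k >= 3: shift by delta = 18
  P[0] = 2 + 0 = 2
  P[1] = 1 + 0 = 1
  P[2] = -4 + 0 = -4
  P[3] = -4 + 18 = 14
  P[4] = 15 + 18 = 33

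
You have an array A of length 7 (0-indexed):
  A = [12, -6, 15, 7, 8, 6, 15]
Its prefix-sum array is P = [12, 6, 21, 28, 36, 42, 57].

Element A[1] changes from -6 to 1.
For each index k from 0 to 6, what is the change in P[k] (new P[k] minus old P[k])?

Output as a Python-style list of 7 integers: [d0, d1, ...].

Element change: A[1] -6 -> 1, delta = 7
For k < 1: P[k] unchanged, delta_P[k] = 0
For k >= 1: P[k] shifts by exactly 7
Delta array: [0, 7, 7, 7, 7, 7, 7]

Answer: [0, 7, 7, 7, 7, 7, 7]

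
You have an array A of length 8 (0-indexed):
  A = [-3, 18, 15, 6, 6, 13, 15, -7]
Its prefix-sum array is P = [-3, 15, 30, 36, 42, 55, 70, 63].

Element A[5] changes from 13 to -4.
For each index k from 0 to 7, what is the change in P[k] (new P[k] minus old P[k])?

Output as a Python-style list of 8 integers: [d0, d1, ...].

Element change: A[5] 13 -> -4, delta = -17
For k < 5: P[k] unchanged, delta_P[k] = 0
For k >= 5: P[k] shifts by exactly -17
Delta array: [0, 0, 0, 0, 0, -17, -17, -17]

Answer: [0, 0, 0, 0, 0, -17, -17, -17]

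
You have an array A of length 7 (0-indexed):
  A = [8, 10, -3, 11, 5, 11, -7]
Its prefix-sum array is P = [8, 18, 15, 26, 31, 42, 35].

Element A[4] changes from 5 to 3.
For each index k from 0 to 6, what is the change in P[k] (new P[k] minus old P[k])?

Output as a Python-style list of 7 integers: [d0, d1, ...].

Element change: A[4] 5 -> 3, delta = -2
For k < 4: P[k] unchanged, delta_P[k] = 0
For k >= 4: P[k] shifts by exactly -2
Delta array: [0, 0, 0, 0, -2, -2, -2]

Answer: [0, 0, 0, 0, -2, -2, -2]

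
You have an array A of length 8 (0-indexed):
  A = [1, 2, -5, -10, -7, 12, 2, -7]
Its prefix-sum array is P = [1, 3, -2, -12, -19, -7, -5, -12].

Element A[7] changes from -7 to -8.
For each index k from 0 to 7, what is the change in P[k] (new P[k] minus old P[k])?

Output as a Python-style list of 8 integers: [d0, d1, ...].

Answer: [0, 0, 0, 0, 0, 0, 0, -1]

Derivation:
Element change: A[7] -7 -> -8, delta = -1
For k < 7: P[k] unchanged, delta_P[k] = 0
For k >= 7: P[k] shifts by exactly -1
Delta array: [0, 0, 0, 0, 0, 0, 0, -1]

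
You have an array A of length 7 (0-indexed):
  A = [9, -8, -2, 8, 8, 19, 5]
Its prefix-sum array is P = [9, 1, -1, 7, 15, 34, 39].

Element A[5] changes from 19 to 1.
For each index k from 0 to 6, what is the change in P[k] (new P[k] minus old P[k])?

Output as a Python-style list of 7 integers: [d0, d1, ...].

Answer: [0, 0, 0, 0, 0, -18, -18]

Derivation:
Element change: A[5] 19 -> 1, delta = -18
For k < 5: P[k] unchanged, delta_P[k] = 0
For k >= 5: P[k] shifts by exactly -18
Delta array: [0, 0, 0, 0, 0, -18, -18]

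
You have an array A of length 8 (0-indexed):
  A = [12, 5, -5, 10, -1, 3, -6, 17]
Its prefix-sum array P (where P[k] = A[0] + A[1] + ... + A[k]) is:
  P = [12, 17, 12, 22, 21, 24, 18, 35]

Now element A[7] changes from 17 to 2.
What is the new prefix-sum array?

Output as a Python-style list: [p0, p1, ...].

Answer: [12, 17, 12, 22, 21, 24, 18, 20]

Derivation:
Change: A[7] 17 -> 2, delta = -15
P[k] for k < 7: unchanged (A[7] not included)
P[k] for k >= 7: shift by delta = -15
  P[0] = 12 + 0 = 12
  P[1] = 17 + 0 = 17
  P[2] = 12 + 0 = 12
  P[3] = 22 + 0 = 22
  P[4] = 21 + 0 = 21
  P[5] = 24 + 0 = 24
  P[6] = 18 + 0 = 18
  P[7] = 35 + -15 = 20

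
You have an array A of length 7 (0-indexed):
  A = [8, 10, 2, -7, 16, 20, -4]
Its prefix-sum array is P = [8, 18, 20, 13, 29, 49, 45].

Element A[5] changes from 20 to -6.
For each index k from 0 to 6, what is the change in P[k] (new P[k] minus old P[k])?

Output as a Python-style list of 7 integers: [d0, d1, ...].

Answer: [0, 0, 0, 0, 0, -26, -26]

Derivation:
Element change: A[5] 20 -> -6, delta = -26
For k < 5: P[k] unchanged, delta_P[k] = 0
For k >= 5: P[k] shifts by exactly -26
Delta array: [0, 0, 0, 0, 0, -26, -26]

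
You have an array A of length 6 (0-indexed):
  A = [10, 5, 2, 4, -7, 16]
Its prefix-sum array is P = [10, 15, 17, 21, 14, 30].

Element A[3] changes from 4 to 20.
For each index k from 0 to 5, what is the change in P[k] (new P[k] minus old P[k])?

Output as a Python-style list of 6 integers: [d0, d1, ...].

Element change: A[3] 4 -> 20, delta = 16
For k < 3: P[k] unchanged, delta_P[k] = 0
For k >= 3: P[k] shifts by exactly 16
Delta array: [0, 0, 0, 16, 16, 16]

Answer: [0, 0, 0, 16, 16, 16]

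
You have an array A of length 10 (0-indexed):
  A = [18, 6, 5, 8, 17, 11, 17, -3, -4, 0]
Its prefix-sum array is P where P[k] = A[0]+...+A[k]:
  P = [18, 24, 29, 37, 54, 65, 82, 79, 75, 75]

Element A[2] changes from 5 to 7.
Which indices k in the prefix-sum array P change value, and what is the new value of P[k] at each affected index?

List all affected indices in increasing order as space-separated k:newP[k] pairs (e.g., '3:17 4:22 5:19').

Answer: 2:31 3:39 4:56 5:67 6:84 7:81 8:77 9:77

Derivation:
P[k] = A[0] + ... + A[k]
P[k] includes A[2] iff k >= 2
Affected indices: 2, 3, ..., 9; delta = 2
  P[2]: 29 + 2 = 31
  P[3]: 37 + 2 = 39
  P[4]: 54 + 2 = 56
  P[5]: 65 + 2 = 67
  P[6]: 82 + 2 = 84
  P[7]: 79 + 2 = 81
  P[8]: 75 + 2 = 77
  P[9]: 75 + 2 = 77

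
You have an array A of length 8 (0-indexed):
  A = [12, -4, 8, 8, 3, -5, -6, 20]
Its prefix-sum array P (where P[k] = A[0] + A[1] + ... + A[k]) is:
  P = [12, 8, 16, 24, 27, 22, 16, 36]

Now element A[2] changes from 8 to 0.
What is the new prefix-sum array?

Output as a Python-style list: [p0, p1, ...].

Change: A[2] 8 -> 0, delta = -8
P[k] for k < 2: unchanged (A[2] not included)
P[k] for k >= 2: shift by delta = -8
  P[0] = 12 + 0 = 12
  P[1] = 8 + 0 = 8
  P[2] = 16 + -8 = 8
  P[3] = 24 + -8 = 16
  P[4] = 27 + -8 = 19
  P[5] = 22 + -8 = 14
  P[6] = 16 + -8 = 8
  P[7] = 36 + -8 = 28

Answer: [12, 8, 8, 16, 19, 14, 8, 28]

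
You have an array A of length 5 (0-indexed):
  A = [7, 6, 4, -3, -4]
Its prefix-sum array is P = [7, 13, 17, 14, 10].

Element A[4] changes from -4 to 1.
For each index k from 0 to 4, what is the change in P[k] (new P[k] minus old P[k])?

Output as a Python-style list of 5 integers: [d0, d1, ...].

Element change: A[4] -4 -> 1, delta = 5
For k < 4: P[k] unchanged, delta_P[k] = 0
For k >= 4: P[k] shifts by exactly 5
Delta array: [0, 0, 0, 0, 5]

Answer: [0, 0, 0, 0, 5]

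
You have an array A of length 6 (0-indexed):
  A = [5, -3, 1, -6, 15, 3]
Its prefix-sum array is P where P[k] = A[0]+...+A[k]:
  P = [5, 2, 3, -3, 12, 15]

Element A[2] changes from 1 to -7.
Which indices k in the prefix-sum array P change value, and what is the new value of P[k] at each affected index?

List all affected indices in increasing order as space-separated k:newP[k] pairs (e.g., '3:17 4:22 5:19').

P[k] = A[0] + ... + A[k]
P[k] includes A[2] iff k >= 2
Affected indices: 2, 3, ..., 5; delta = -8
  P[2]: 3 + -8 = -5
  P[3]: -3 + -8 = -11
  P[4]: 12 + -8 = 4
  P[5]: 15 + -8 = 7

Answer: 2:-5 3:-11 4:4 5:7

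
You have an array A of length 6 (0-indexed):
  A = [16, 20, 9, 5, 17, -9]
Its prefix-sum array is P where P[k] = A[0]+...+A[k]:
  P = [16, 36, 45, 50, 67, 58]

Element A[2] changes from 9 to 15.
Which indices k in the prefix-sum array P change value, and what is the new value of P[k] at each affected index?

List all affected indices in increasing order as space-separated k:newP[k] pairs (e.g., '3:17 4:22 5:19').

P[k] = A[0] + ... + A[k]
P[k] includes A[2] iff k >= 2
Affected indices: 2, 3, ..., 5; delta = 6
  P[2]: 45 + 6 = 51
  P[3]: 50 + 6 = 56
  P[4]: 67 + 6 = 73
  P[5]: 58 + 6 = 64

Answer: 2:51 3:56 4:73 5:64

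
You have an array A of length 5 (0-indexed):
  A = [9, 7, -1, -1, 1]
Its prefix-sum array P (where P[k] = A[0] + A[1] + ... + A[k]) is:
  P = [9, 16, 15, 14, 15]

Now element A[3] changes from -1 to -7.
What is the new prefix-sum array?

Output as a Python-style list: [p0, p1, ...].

Change: A[3] -1 -> -7, delta = -6
P[k] for k < 3: unchanged (A[3] not included)
P[k] for k >= 3: shift by delta = -6
  P[0] = 9 + 0 = 9
  P[1] = 16 + 0 = 16
  P[2] = 15 + 0 = 15
  P[3] = 14 + -6 = 8
  P[4] = 15 + -6 = 9

Answer: [9, 16, 15, 8, 9]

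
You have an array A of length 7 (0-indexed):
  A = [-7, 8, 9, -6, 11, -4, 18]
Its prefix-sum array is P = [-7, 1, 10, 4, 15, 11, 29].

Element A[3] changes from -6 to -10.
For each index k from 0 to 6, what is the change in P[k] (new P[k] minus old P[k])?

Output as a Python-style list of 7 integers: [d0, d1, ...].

Answer: [0, 0, 0, -4, -4, -4, -4]

Derivation:
Element change: A[3] -6 -> -10, delta = -4
For k < 3: P[k] unchanged, delta_P[k] = 0
For k >= 3: P[k] shifts by exactly -4
Delta array: [0, 0, 0, -4, -4, -4, -4]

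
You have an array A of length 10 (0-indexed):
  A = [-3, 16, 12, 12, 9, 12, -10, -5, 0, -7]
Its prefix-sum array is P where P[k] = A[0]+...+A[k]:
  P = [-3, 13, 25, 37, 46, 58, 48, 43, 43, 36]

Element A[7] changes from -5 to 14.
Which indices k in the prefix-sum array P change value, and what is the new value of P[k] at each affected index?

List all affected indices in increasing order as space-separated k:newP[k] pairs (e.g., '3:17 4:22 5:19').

Answer: 7:62 8:62 9:55

Derivation:
P[k] = A[0] + ... + A[k]
P[k] includes A[7] iff k >= 7
Affected indices: 7, 8, ..., 9; delta = 19
  P[7]: 43 + 19 = 62
  P[8]: 43 + 19 = 62
  P[9]: 36 + 19 = 55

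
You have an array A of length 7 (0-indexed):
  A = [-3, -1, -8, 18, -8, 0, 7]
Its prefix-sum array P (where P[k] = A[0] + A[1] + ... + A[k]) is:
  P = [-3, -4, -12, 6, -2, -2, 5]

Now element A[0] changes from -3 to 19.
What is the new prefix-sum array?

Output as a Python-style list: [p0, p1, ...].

Answer: [19, 18, 10, 28, 20, 20, 27]

Derivation:
Change: A[0] -3 -> 19, delta = 22
P[k] for k < 0: unchanged (A[0] not included)
P[k] for k >= 0: shift by delta = 22
  P[0] = -3 + 22 = 19
  P[1] = -4 + 22 = 18
  P[2] = -12 + 22 = 10
  P[3] = 6 + 22 = 28
  P[4] = -2 + 22 = 20
  P[5] = -2 + 22 = 20
  P[6] = 5 + 22 = 27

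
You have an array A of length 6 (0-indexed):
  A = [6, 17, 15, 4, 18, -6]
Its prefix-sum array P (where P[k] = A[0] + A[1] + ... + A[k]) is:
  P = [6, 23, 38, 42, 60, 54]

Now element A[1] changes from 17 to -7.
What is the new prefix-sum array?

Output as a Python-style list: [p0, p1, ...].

Answer: [6, -1, 14, 18, 36, 30]

Derivation:
Change: A[1] 17 -> -7, delta = -24
P[k] for k < 1: unchanged (A[1] not included)
P[k] for k >= 1: shift by delta = -24
  P[0] = 6 + 0 = 6
  P[1] = 23 + -24 = -1
  P[2] = 38 + -24 = 14
  P[3] = 42 + -24 = 18
  P[4] = 60 + -24 = 36
  P[5] = 54 + -24 = 30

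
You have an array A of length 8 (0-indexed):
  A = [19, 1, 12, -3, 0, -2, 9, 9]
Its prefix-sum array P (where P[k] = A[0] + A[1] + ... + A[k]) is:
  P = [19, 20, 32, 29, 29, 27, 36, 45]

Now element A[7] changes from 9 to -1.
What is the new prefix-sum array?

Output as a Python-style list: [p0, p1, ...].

Answer: [19, 20, 32, 29, 29, 27, 36, 35]

Derivation:
Change: A[7] 9 -> -1, delta = -10
P[k] for k < 7: unchanged (A[7] not included)
P[k] for k >= 7: shift by delta = -10
  P[0] = 19 + 0 = 19
  P[1] = 20 + 0 = 20
  P[2] = 32 + 0 = 32
  P[3] = 29 + 0 = 29
  P[4] = 29 + 0 = 29
  P[5] = 27 + 0 = 27
  P[6] = 36 + 0 = 36
  P[7] = 45 + -10 = 35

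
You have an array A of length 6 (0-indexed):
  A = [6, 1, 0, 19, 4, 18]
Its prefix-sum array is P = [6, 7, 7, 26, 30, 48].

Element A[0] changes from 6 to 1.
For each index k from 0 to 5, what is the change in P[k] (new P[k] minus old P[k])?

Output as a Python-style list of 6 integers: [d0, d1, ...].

Element change: A[0] 6 -> 1, delta = -5
For k < 0: P[k] unchanged, delta_P[k] = 0
For k >= 0: P[k] shifts by exactly -5
Delta array: [-5, -5, -5, -5, -5, -5]

Answer: [-5, -5, -5, -5, -5, -5]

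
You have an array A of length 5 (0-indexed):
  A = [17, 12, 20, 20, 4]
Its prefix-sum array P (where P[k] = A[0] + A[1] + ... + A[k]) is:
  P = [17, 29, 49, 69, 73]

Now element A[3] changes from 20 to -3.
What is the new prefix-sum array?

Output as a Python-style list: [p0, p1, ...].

Answer: [17, 29, 49, 46, 50]

Derivation:
Change: A[3] 20 -> -3, delta = -23
P[k] for k < 3: unchanged (A[3] not included)
P[k] for k >= 3: shift by delta = -23
  P[0] = 17 + 0 = 17
  P[1] = 29 + 0 = 29
  P[2] = 49 + 0 = 49
  P[3] = 69 + -23 = 46
  P[4] = 73 + -23 = 50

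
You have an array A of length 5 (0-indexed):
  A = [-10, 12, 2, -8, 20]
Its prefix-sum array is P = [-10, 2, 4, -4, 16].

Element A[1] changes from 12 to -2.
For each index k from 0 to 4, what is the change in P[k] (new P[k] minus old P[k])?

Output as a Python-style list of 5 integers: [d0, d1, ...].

Element change: A[1] 12 -> -2, delta = -14
For k < 1: P[k] unchanged, delta_P[k] = 0
For k >= 1: P[k] shifts by exactly -14
Delta array: [0, -14, -14, -14, -14]

Answer: [0, -14, -14, -14, -14]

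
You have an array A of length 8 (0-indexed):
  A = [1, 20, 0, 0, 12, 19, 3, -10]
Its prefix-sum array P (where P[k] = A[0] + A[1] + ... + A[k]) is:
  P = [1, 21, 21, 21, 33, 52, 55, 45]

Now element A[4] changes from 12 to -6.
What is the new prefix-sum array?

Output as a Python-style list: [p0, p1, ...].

Change: A[4] 12 -> -6, delta = -18
P[k] for k < 4: unchanged (A[4] not included)
P[k] for k >= 4: shift by delta = -18
  P[0] = 1 + 0 = 1
  P[1] = 21 + 0 = 21
  P[2] = 21 + 0 = 21
  P[3] = 21 + 0 = 21
  P[4] = 33 + -18 = 15
  P[5] = 52 + -18 = 34
  P[6] = 55 + -18 = 37
  P[7] = 45 + -18 = 27

Answer: [1, 21, 21, 21, 15, 34, 37, 27]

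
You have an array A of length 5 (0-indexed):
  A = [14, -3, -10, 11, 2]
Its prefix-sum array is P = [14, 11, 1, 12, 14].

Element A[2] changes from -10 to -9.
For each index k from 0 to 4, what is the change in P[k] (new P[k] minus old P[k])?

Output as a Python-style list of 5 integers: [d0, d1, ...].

Answer: [0, 0, 1, 1, 1]

Derivation:
Element change: A[2] -10 -> -9, delta = 1
For k < 2: P[k] unchanged, delta_P[k] = 0
For k >= 2: P[k] shifts by exactly 1
Delta array: [0, 0, 1, 1, 1]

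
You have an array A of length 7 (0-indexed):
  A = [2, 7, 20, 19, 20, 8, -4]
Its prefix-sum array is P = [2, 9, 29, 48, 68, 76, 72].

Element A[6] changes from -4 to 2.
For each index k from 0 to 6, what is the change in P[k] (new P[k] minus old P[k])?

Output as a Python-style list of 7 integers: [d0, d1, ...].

Answer: [0, 0, 0, 0, 0, 0, 6]

Derivation:
Element change: A[6] -4 -> 2, delta = 6
For k < 6: P[k] unchanged, delta_P[k] = 0
For k >= 6: P[k] shifts by exactly 6
Delta array: [0, 0, 0, 0, 0, 0, 6]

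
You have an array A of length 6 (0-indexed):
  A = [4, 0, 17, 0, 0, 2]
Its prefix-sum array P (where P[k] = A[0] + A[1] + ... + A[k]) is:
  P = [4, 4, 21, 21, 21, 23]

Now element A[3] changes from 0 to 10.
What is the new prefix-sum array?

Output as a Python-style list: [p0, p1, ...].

Change: A[3] 0 -> 10, delta = 10
P[k] for k < 3: unchanged (A[3] not included)
P[k] for k >= 3: shift by delta = 10
  P[0] = 4 + 0 = 4
  P[1] = 4 + 0 = 4
  P[2] = 21 + 0 = 21
  P[3] = 21 + 10 = 31
  P[4] = 21 + 10 = 31
  P[5] = 23 + 10 = 33

Answer: [4, 4, 21, 31, 31, 33]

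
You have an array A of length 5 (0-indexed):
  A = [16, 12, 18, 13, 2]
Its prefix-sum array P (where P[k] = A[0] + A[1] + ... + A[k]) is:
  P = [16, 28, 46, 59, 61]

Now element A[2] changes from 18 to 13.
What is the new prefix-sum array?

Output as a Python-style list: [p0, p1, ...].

Change: A[2] 18 -> 13, delta = -5
P[k] for k < 2: unchanged (A[2] not included)
P[k] for k >= 2: shift by delta = -5
  P[0] = 16 + 0 = 16
  P[1] = 28 + 0 = 28
  P[2] = 46 + -5 = 41
  P[3] = 59 + -5 = 54
  P[4] = 61 + -5 = 56

Answer: [16, 28, 41, 54, 56]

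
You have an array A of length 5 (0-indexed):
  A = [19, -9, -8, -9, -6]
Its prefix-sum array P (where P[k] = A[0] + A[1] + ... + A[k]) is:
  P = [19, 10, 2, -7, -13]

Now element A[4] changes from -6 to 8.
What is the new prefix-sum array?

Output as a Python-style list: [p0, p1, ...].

Change: A[4] -6 -> 8, delta = 14
P[k] for k < 4: unchanged (A[4] not included)
P[k] for k >= 4: shift by delta = 14
  P[0] = 19 + 0 = 19
  P[1] = 10 + 0 = 10
  P[2] = 2 + 0 = 2
  P[3] = -7 + 0 = -7
  P[4] = -13 + 14 = 1

Answer: [19, 10, 2, -7, 1]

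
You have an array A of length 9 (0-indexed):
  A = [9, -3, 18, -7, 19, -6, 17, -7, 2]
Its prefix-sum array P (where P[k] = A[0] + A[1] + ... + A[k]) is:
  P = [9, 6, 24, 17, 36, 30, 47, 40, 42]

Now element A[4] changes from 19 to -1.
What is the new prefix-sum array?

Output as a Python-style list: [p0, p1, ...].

Change: A[4] 19 -> -1, delta = -20
P[k] for k < 4: unchanged (A[4] not included)
P[k] for k >= 4: shift by delta = -20
  P[0] = 9 + 0 = 9
  P[1] = 6 + 0 = 6
  P[2] = 24 + 0 = 24
  P[3] = 17 + 0 = 17
  P[4] = 36 + -20 = 16
  P[5] = 30 + -20 = 10
  P[6] = 47 + -20 = 27
  P[7] = 40 + -20 = 20
  P[8] = 42 + -20 = 22

Answer: [9, 6, 24, 17, 16, 10, 27, 20, 22]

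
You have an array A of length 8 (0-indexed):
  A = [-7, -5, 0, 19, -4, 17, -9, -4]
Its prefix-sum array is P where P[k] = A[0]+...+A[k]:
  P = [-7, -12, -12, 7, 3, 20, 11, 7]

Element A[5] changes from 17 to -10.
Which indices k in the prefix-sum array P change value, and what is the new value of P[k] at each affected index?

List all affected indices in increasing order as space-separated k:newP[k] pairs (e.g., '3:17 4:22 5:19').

P[k] = A[0] + ... + A[k]
P[k] includes A[5] iff k >= 5
Affected indices: 5, 6, ..., 7; delta = -27
  P[5]: 20 + -27 = -7
  P[6]: 11 + -27 = -16
  P[7]: 7 + -27 = -20

Answer: 5:-7 6:-16 7:-20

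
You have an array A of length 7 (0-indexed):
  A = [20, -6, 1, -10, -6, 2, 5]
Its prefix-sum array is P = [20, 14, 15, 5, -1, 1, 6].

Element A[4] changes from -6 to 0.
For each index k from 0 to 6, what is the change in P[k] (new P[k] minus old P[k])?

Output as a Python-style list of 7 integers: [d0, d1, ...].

Answer: [0, 0, 0, 0, 6, 6, 6]

Derivation:
Element change: A[4] -6 -> 0, delta = 6
For k < 4: P[k] unchanged, delta_P[k] = 0
For k >= 4: P[k] shifts by exactly 6
Delta array: [0, 0, 0, 0, 6, 6, 6]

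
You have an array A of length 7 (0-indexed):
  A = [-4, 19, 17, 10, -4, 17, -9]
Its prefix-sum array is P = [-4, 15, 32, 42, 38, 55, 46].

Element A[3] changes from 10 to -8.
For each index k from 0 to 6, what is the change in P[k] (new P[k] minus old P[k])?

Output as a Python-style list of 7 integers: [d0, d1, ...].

Element change: A[3] 10 -> -8, delta = -18
For k < 3: P[k] unchanged, delta_P[k] = 0
For k >= 3: P[k] shifts by exactly -18
Delta array: [0, 0, 0, -18, -18, -18, -18]

Answer: [0, 0, 0, -18, -18, -18, -18]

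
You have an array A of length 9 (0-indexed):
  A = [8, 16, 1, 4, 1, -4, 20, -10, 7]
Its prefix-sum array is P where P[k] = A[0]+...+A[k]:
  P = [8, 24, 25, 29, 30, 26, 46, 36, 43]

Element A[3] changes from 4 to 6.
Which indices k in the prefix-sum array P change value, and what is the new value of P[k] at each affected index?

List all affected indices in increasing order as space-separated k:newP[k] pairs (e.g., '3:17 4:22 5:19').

P[k] = A[0] + ... + A[k]
P[k] includes A[3] iff k >= 3
Affected indices: 3, 4, ..., 8; delta = 2
  P[3]: 29 + 2 = 31
  P[4]: 30 + 2 = 32
  P[5]: 26 + 2 = 28
  P[6]: 46 + 2 = 48
  P[7]: 36 + 2 = 38
  P[8]: 43 + 2 = 45

Answer: 3:31 4:32 5:28 6:48 7:38 8:45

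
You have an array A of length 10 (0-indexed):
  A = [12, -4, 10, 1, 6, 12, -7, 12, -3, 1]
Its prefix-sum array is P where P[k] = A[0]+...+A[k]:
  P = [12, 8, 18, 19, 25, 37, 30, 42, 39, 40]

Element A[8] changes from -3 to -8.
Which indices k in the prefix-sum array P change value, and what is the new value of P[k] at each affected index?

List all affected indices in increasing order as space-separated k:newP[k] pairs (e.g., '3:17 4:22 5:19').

Answer: 8:34 9:35

Derivation:
P[k] = A[0] + ... + A[k]
P[k] includes A[8] iff k >= 8
Affected indices: 8, 9, ..., 9; delta = -5
  P[8]: 39 + -5 = 34
  P[9]: 40 + -5 = 35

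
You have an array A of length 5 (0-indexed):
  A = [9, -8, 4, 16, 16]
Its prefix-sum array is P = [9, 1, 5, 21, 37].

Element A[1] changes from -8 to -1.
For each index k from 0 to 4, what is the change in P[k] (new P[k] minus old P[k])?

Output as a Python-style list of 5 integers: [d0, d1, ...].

Element change: A[1] -8 -> -1, delta = 7
For k < 1: P[k] unchanged, delta_P[k] = 0
For k >= 1: P[k] shifts by exactly 7
Delta array: [0, 7, 7, 7, 7]

Answer: [0, 7, 7, 7, 7]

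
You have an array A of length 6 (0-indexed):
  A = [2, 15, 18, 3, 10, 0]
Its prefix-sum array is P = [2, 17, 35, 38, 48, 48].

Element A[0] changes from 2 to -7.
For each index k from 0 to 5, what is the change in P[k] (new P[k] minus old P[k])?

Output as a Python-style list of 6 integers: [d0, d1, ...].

Element change: A[0] 2 -> -7, delta = -9
For k < 0: P[k] unchanged, delta_P[k] = 0
For k >= 0: P[k] shifts by exactly -9
Delta array: [-9, -9, -9, -9, -9, -9]

Answer: [-9, -9, -9, -9, -9, -9]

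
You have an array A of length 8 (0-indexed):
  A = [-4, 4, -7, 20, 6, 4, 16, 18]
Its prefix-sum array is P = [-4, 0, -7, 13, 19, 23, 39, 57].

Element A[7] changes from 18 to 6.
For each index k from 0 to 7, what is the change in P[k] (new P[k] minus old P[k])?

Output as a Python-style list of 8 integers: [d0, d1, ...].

Element change: A[7] 18 -> 6, delta = -12
For k < 7: P[k] unchanged, delta_P[k] = 0
For k >= 7: P[k] shifts by exactly -12
Delta array: [0, 0, 0, 0, 0, 0, 0, -12]

Answer: [0, 0, 0, 0, 0, 0, 0, -12]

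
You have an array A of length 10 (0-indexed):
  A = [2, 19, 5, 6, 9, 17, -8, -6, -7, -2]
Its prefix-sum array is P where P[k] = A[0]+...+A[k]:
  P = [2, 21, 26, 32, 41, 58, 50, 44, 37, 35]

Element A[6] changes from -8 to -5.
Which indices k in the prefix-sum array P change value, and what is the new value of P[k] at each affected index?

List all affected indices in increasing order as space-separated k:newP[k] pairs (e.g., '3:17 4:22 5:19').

Answer: 6:53 7:47 8:40 9:38

Derivation:
P[k] = A[0] + ... + A[k]
P[k] includes A[6] iff k >= 6
Affected indices: 6, 7, ..., 9; delta = 3
  P[6]: 50 + 3 = 53
  P[7]: 44 + 3 = 47
  P[8]: 37 + 3 = 40
  P[9]: 35 + 3 = 38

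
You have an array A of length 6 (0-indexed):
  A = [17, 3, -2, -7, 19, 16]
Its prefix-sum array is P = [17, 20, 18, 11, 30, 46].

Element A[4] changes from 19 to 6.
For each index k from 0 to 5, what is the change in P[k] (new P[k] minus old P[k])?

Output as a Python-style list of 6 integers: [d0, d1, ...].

Answer: [0, 0, 0, 0, -13, -13]

Derivation:
Element change: A[4] 19 -> 6, delta = -13
For k < 4: P[k] unchanged, delta_P[k] = 0
For k >= 4: P[k] shifts by exactly -13
Delta array: [0, 0, 0, 0, -13, -13]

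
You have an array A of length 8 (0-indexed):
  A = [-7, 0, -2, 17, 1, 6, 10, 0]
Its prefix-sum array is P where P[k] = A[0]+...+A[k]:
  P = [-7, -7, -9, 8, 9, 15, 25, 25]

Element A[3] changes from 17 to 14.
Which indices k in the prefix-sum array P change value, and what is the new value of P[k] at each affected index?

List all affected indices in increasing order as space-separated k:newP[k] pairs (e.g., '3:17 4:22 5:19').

P[k] = A[0] + ... + A[k]
P[k] includes A[3] iff k >= 3
Affected indices: 3, 4, ..., 7; delta = -3
  P[3]: 8 + -3 = 5
  P[4]: 9 + -3 = 6
  P[5]: 15 + -3 = 12
  P[6]: 25 + -3 = 22
  P[7]: 25 + -3 = 22

Answer: 3:5 4:6 5:12 6:22 7:22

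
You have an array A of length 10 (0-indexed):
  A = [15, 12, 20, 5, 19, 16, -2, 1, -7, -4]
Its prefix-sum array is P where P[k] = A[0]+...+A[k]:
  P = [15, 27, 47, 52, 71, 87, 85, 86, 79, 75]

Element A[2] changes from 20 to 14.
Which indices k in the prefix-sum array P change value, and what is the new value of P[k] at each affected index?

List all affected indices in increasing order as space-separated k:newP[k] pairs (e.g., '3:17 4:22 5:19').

Answer: 2:41 3:46 4:65 5:81 6:79 7:80 8:73 9:69

Derivation:
P[k] = A[0] + ... + A[k]
P[k] includes A[2] iff k >= 2
Affected indices: 2, 3, ..., 9; delta = -6
  P[2]: 47 + -6 = 41
  P[3]: 52 + -6 = 46
  P[4]: 71 + -6 = 65
  P[5]: 87 + -6 = 81
  P[6]: 85 + -6 = 79
  P[7]: 86 + -6 = 80
  P[8]: 79 + -6 = 73
  P[9]: 75 + -6 = 69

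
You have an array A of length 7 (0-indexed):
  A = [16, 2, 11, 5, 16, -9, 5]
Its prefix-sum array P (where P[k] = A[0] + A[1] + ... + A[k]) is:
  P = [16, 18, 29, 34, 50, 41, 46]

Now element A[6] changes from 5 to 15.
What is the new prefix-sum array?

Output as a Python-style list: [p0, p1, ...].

Change: A[6] 5 -> 15, delta = 10
P[k] for k < 6: unchanged (A[6] not included)
P[k] for k >= 6: shift by delta = 10
  P[0] = 16 + 0 = 16
  P[1] = 18 + 0 = 18
  P[2] = 29 + 0 = 29
  P[3] = 34 + 0 = 34
  P[4] = 50 + 0 = 50
  P[5] = 41 + 0 = 41
  P[6] = 46 + 10 = 56

Answer: [16, 18, 29, 34, 50, 41, 56]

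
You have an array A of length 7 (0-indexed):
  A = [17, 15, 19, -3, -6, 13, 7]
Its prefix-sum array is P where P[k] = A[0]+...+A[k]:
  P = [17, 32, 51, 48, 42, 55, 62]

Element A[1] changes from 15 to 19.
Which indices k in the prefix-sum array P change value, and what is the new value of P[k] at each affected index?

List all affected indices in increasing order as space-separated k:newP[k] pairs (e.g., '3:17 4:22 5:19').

Answer: 1:36 2:55 3:52 4:46 5:59 6:66

Derivation:
P[k] = A[0] + ... + A[k]
P[k] includes A[1] iff k >= 1
Affected indices: 1, 2, ..., 6; delta = 4
  P[1]: 32 + 4 = 36
  P[2]: 51 + 4 = 55
  P[3]: 48 + 4 = 52
  P[4]: 42 + 4 = 46
  P[5]: 55 + 4 = 59
  P[6]: 62 + 4 = 66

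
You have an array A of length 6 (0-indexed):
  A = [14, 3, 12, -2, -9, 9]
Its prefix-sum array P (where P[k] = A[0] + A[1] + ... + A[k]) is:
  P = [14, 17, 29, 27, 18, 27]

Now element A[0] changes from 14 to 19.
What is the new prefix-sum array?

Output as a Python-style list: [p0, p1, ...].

Change: A[0] 14 -> 19, delta = 5
P[k] for k < 0: unchanged (A[0] not included)
P[k] for k >= 0: shift by delta = 5
  P[0] = 14 + 5 = 19
  P[1] = 17 + 5 = 22
  P[2] = 29 + 5 = 34
  P[3] = 27 + 5 = 32
  P[4] = 18 + 5 = 23
  P[5] = 27 + 5 = 32

Answer: [19, 22, 34, 32, 23, 32]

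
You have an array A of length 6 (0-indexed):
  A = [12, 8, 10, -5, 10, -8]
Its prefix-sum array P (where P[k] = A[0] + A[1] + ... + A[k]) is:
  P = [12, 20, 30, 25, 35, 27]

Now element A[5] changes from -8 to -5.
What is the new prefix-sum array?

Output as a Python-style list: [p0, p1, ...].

Change: A[5] -8 -> -5, delta = 3
P[k] for k < 5: unchanged (A[5] not included)
P[k] for k >= 5: shift by delta = 3
  P[0] = 12 + 0 = 12
  P[1] = 20 + 0 = 20
  P[2] = 30 + 0 = 30
  P[3] = 25 + 0 = 25
  P[4] = 35 + 0 = 35
  P[5] = 27 + 3 = 30

Answer: [12, 20, 30, 25, 35, 30]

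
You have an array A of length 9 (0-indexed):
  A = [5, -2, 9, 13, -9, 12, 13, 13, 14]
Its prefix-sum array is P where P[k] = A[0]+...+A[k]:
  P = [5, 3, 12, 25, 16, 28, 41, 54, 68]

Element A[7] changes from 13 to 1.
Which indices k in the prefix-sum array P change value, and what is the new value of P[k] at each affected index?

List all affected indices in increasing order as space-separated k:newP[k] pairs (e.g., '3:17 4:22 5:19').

Answer: 7:42 8:56

Derivation:
P[k] = A[0] + ... + A[k]
P[k] includes A[7] iff k >= 7
Affected indices: 7, 8, ..., 8; delta = -12
  P[7]: 54 + -12 = 42
  P[8]: 68 + -12 = 56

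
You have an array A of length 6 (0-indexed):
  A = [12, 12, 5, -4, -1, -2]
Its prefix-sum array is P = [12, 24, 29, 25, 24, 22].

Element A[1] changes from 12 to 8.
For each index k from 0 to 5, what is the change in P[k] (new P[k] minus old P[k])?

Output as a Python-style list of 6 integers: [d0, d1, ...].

Element change: A[1] 12 -> 8, delta = -4
For k < 1: P[k] unchanged, delta_P[k] = 0
For k >= 1: P[k] shifts by exactly -4
Delta array: [0, -4, -4, -4, -4, -4]

Answer: [0, -4, -4, -4, -4, -4]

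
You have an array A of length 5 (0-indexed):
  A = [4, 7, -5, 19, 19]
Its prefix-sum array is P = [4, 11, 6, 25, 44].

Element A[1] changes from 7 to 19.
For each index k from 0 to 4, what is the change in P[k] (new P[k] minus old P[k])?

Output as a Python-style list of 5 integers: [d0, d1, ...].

Element change: A[1] 7 -> 19, delta = 12
For k < 1: P[k] unchanged, delta_P[k] = 0
For k >= 1: P[k] shifts by exactly 12
Delta array: [0, 12, 12, 12, 12]

Answer: [0, 12, 12, 12, 12]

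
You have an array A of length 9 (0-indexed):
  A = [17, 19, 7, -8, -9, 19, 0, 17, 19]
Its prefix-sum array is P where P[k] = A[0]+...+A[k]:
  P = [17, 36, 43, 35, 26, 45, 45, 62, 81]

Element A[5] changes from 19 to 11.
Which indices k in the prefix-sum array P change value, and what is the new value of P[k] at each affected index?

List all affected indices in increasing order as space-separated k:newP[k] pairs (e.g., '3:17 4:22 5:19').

P[k] = A[0] + ... + A[k]
P[k] includes A[5] iff k >= 5
Affected indices: 5, 6, ..., 8; delta = -8
  P[5]: 45 + -8 = 37
  P[6]: 45 + -8 = 37
  P[7]: 62 + -8 = 54
  P[8]: 81 + -8 = 73

Answer: 5:37 6:37 7:54 8:73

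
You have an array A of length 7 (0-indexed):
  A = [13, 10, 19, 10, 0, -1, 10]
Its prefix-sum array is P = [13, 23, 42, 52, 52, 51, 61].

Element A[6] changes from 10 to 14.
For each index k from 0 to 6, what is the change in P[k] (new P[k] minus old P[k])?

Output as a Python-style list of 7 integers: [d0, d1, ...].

Element change: A[6] 10 -> 14, delta = 4
For k < 6: P[k] unchanged, delta_P[k] = 0
For k >= 6: P[k] shifts by exactly 4
Delta array: [0, 0, 0, 0, 0, 0, 4]

Answer: [0, 0, 0, 0, 0, 0, 4]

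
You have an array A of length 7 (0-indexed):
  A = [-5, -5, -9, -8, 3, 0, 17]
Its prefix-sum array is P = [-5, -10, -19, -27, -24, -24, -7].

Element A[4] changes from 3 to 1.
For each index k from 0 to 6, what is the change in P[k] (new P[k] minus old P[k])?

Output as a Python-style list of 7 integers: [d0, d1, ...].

Element change: A[4] 3 -> 1, delta = -2
For k < 4: P[k] unchanged, delta_P[k] = 0
For k >= 4: P[k] shifts by exactly -2
Delta array: [0, 0, 0, 0, -2, -2, -2]

Answer: [0, 0, 0, 0, -2, -2, -2]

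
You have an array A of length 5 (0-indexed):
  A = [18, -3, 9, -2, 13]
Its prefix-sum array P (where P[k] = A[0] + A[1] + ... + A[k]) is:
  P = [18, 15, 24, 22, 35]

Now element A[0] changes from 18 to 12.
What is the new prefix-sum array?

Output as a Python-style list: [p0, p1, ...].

Change: A[0] 18 -> 12, delta = -6
P[k] for k < 0: unchanged (A[0] not included)
P[k] for k >= 0: shift by delta = -6
  P[0] = 18 + -6 = 12
  P[1] = 15 + -6 = 9
  P[2] = 24 + -6 = 18
  P[3] = 22 + -6 = 16
  P[4] = 35 + -6 = 29

Answer: [12, 9, 18, 16, 29]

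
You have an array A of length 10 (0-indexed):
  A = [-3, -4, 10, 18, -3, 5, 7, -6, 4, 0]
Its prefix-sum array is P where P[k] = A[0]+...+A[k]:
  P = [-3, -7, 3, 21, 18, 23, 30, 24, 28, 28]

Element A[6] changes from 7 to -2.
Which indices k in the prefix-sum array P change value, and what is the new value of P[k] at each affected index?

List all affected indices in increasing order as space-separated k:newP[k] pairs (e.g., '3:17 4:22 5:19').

P[k] = A[0] + ... + A[k]
P[k] includes A[6] iff k >= 6
Affected indices: 6, 7, ..., 9; delta = -9
  P[6]: 30 + -9 = 21
  P[7]: 24 + -9 = 15
  P[8]: 28 + -9 = 19
  P[9]: 28 + -9 = 19

Answer: 6:21 7:15 8:19 9:19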